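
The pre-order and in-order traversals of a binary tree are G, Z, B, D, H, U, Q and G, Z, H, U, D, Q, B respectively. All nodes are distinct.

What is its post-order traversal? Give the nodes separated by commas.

U, H, Q, D, B, Z, G

The first element of pre-order is the root; it splits in-order into left and right subtrees.
Root G: left subtree has 0 nodes { }, right has 6 {Z, H, U, D, Q, B}.
  Root Z: left subtree has 0 nodes { }, right has 5 {H, U, D, Q, B}.
    Root B: left subtree has 4 nodes {H, U, D, Q}, right has 0 { }.
      Root D: left subtree has 2 nodes {H, U}, right has 1 {Q}.
        Root H: left subtree has 0 nodes { }, right has 1 {U}.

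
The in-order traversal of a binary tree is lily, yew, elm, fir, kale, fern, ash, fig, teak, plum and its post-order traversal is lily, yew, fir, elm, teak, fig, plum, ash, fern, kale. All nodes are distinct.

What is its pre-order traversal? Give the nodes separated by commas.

The last element of post-order is the root; it splits in-order into left and right subtrees.
Root kale: left subtree has 4 nodes {lily, yew, elm, fir}, right has 5 {fern, ash, fig, teak, plum}.
  Root elm: left subtree has 2 nodes {lily, yew}, right has 1 {fir}.
    Root yew: left subtree has 1 node {lily}, right has 0 { }.
  Root fern: left subtree has 0 nodes { }, right has 4 {ash, fig, teak, plum}.
    Root ash: left subtree has 0 nodes { }, right has 3 {fig, teak, plum}.
      Root plum: left subtree has 2 nodes {fig, teak}, right has 0 { }.
        Root fig: left subtree has 0 nodes { }, right has 1 {teak}.

kale, elm, yew, lily, fir, fern, ash, plum, fig, teak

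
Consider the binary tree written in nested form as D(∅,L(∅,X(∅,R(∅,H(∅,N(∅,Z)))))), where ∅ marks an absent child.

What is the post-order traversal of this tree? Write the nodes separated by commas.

Post-order visits the left subtree, then the right subtree, then the node.
At D: no left child.
At D: go right to L.
  At L: no left child.
  At L: go right to X.
    At X: no left child.
    At X: go right to R.
      At R: no left child.
      At R: go right to H.
        At H: no left child.
        At H: go right to N.
          At N: no left child.
          At N: go right to Z.
            Z is a leaf — visit Z.
          Visit N.
        Visit H.
      Visit R.
    Visit X.
  Visit L.
Visit D.

Z, N, H, R, X, L, D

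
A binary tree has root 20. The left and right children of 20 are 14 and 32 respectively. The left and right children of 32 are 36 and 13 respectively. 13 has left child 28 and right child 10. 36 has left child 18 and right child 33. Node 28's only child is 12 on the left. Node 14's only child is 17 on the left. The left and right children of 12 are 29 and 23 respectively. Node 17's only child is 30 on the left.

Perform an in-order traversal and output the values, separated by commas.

In-order visits the left subtree, then the node, then the right subtree.
At 20: go left to 14.
  At 14: go left to 17.
    At 17: go left to 30.
      30 is a leaf — visit 30.
    Visit 17.
    At 17: no right child.
  Visit 14.
  At 14: no right child.
Visit 20.
At 20: go right to 32.
  At 32: go left to 36.
    At 36: go left to 18.
      18 is a leaf — visit 18.
    Visit 36.
    At 36: go right to 33.
      33 is a leaf — visit 33.
  Visit 32.
  At 32: go right to 13.
    At 13: go left to 28.
      At 28: go left to 12.
        At 12: go left to 29.
          29 is a leaf — visit 29.
        Visit 12.
        At 12: go right to 23.
          23 is a leaf — visit 23.
      Visit 28.
      At 28: no right child.
    Visit 13.
    At 13: go right to 10.
      10 is a leaf — visit 10.

30, 17, 14, 20, 18, 36, 33, 32, 29, 12, 23, 28, 13, 10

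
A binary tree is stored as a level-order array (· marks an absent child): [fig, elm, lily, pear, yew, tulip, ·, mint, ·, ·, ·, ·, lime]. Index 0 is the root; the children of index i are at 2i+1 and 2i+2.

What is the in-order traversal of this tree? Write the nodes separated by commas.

In-order visits the left subtree, then the node, then the right subtree.
At fig: go left to elm.
  At elm: go left to pear.
    At pear: go left to mint.
      mint is a leaf — visit mint.
    Visit pear.
    At pear: no right child.
  Visit elm.
  At elm: go right to yew.
    yew is a leaf — visit yew.
Visit fig.
At fig: go right to lily.
  At lily: go left to tulip.
    At tulip: no left child.
    Visit tulip.
    At tulip: go right to lime.
      lime is a leaf — visit lime.
  Visit lily.
  At lily: no right child.

mint, pear, elm, yew, fig, tulip, lime, lily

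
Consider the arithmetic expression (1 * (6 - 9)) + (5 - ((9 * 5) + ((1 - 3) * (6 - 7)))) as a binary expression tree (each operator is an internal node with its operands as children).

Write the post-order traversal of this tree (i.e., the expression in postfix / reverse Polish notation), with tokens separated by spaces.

1 6 9 - * 5 9 5 * 1 3 - 6 7 - * + - +

Post-order on an expression tree gives postfix notation: for each operator, emit left operand, right operand, then the operator.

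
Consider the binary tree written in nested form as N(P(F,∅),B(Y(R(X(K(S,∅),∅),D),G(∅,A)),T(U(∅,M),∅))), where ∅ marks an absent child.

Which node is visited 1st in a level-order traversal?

N

Level-order visits nodes level by level from the root, left to right within each level.
Level 0: N
Level 1: P, B
Level 2: F, Y, T
Level 3: R, G, U
Level 4: X, D, A, M
Level 5: K
Level 6: S
Full level-order sequence: N, P, B, F, Y, T, R, G, U, X, D, A, M, K, S.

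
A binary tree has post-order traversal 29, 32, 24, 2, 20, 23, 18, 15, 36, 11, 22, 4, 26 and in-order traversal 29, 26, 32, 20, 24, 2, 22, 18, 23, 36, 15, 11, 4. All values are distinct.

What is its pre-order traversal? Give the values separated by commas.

The last element of post-order is the root; it splits in-order into left and right subtrees.
Root 26: left subtree has 1 node {29}, right has 11 {32, 20, 24, 2, 22, 18, 23, 36, 15, 11, 4}.
  Root 4: left subtree has 10 nodes {32, 20, 24, 2, 22, 18, 23, 36, 15, 11}, right has 0 { }.
    Root 22: left subtree has 4 nodes {32, 20, 24, 2}, right has 5 {18, 23, 36, 15, 11}.
      Root 20: left subtree has 1 node {32}, right has 2 {24, 2}.
        Root 2: left subtree has 1 node {24}, right has 0 { }.
      Root 11: left subtree has 4 nodes {18, 23, 36, 15}, right has 0 { }.
        Root 36: left subtree has 2 nodes {18, 23}, right has 1 {15}.
          Root 18: left subtree has 0 nodes { }, right has 1 {23}.

26, 29, 4, 22, 20, 32, 2, 24, 11, 36, 18, 23, 15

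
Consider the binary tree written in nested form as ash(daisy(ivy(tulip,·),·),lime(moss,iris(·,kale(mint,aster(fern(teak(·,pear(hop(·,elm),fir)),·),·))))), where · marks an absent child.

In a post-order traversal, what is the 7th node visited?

hop

Post-order visits the left subtree, then the right subtree, then the node.
At ash: go left to daisy.
  At daisy: go left to ivy.
    At ivy: go left to tulip.
      tulip is a leaf — visit tulip.
    At ivy: no right child.
    Visit ivy.
  At daisy: no right child.
  Visit daisy.
At ash: go right to lime.
  At lime: go left to moss.
    moss is a leaf — visit moss.
  At lime: go right to iris.
    At iris: no left child.
    At iris: go right to kale.
      At kale: go left to mint.
        mint is a leaf — visit mint.
      At kale: go right to aster.
        At aster: go left to fern.
          At fern: go left to teak.
            At teak: no left child.
            At teak: go right to pear.
              At pear: go left to hop.
                At hop: no left child.
                At hop: go right to elm.
                  elm is a leaf — visit elm.
                Visit hop.
              At pear: go right to fir.
                fir is a leaf — visit fir.
              Visit pear.
            Visit teak.
          At fern: no right child.
          Visit fern.
        At aster: no right child.
        Visit aster.
      Visit kale.
    Visit iris.
  Visit lime.
Visit ash.
Full post-order sequence: tulip, ivy, daisy, moss, mint, elm, hop, fir, pear, teak, fern, aster, kale, iris, lime, ash.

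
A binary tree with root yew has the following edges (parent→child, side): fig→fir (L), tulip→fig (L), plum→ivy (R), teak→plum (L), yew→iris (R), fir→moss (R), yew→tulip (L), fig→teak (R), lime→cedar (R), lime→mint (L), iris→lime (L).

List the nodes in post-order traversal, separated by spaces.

Post-order visits the left subtree, then the right subtree, then the node.
At yew: go left to tulip.
  At tulip: go left to fig.
    At fig: go left to fir.
      At fir: no left child.
      At fir: go right to moss.
        moss is a leaf — visit moss.
      Visit fir.
    At fig: go right to teak.
      At teak: go left to plum.
        At plum: no left child.
        At plum: go right to ivy.
          ivy is a leaf — visit ivy.
        Visit plum.
      At teak: no right child.
      Visit teak.
    Visit fig.
  At tulip: no right child.
  Visit tulip.
At yew: go right to iris.
  At iris: go left to lime.
    At lime: go left to mint.
      mint is a leaf — visit mint.
    At lime: go right to cedar.
      cedar is a leaf — visit cedar.
    Visit lime.
  At iris: no right child.
  Visit iris.
Visit yew.

moss fir ivy plum teak fig tulip mint cedar lime iris yew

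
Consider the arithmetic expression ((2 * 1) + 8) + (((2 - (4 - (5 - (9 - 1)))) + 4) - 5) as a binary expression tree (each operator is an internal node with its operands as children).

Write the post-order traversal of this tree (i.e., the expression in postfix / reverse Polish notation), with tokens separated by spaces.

Post-order on an expression tree gives postfix notation: for each operator, emit left operand, right operand, then the operator.

2 1 * 8 + 2 4 5 9 1 - - - - 4 + 5 - +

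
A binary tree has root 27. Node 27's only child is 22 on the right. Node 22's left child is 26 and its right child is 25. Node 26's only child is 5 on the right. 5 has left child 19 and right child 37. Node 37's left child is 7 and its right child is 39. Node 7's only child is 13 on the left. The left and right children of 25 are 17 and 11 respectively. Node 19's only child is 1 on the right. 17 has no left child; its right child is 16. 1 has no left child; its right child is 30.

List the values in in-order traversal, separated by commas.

In-order visits the left subtree, then the node, then the right subtree.
At 27: no left child.
Visit 27.
At 27: go right to 22.
  At 22: go left to 26.
    At 26: no left child.
    Visit 26.
    At 26: go right to 5.
      At 5: go left to 19.
        At 19: no left child.
        Visit 19.
        At 19: go right to 1.
          At 1: no left child.
          Visit 1.
          At 1: go right to 30.
            30 is a leaf — visit 30.
      Visit 5.
      At 5: go right to 37.
        At 37: go left to 7.
          At 7: go left to 13.
            13 is a leaf — visit 13.
          Visit 7.
          At 7: no right child.
        Visit 37.
        At 37: go right to 39.
          39 is a leaf — visit 39.
  Visit 22.
  At 22: go right to 25.
    At 25: go left to 17.
      At 17: no left child.
      Visit 17.
      At 17: go right to 16.
        16 is a leaf — visit 16.
    Visit 25.
    At 25: go right to 11.
      11 is a leaf — visit 11.

27, 26, 19, 1, 30, 5, 13, 7, 37, 39, 22, 17, 16, 25, 11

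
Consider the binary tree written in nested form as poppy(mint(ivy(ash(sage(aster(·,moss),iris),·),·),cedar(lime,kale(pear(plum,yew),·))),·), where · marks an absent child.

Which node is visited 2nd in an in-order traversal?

moss

In-order visits the left subtree, then the node, then the right subtree.
At poppy: go left to mint.
  At mint: go left to ivy.
    At ivy: go left to ash.
      At ash: go left to sage.
        At sage: go left to aster.
          At aster: no left child.
          Visit aster.
          At aster: go right to moss.
            moss is a leaf — visit moss.
        Visit sage.
        At sage: go right to iris.
          iris is a leaf — visit iris.
      Visit ash.
      At ash: no right child.
    Visit ivy.
    At ivy: no right child.
  Visit mint.
  At mint: go right to cedar.
    At cedar: go left to lime.
      lime is a leaf — visit lime.
    Visit cedar.
    At cedar: go right to kale.
      At kale: go left to pear.
        At pear: go left to plum.
          plum is a leaf — visit plum.
        Visit pear.
        At pear: go right to yew.
          yew is a leaf — visit yew.
      Visit kale.
      At kale: no right child.
Visit poppy.
At poppy: no right child.
Full in-order sequence: aster, moss, sage, iris, ash, ivy, mint, lime, cedar, plum, pear, yew, kale, poppy.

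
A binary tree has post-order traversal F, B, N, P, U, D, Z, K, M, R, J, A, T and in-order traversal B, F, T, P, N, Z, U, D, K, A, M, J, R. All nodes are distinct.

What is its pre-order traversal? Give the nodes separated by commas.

T, B, F, A, K, Z, P, N, D, U, J, M, R

The last element of post-order is the root; it splits in-order into left and right subtrees.
Root T: left subtree has 2 nodes {B, F}, right has 10 {P, N, Z, U, D, K, A, M, J, R}.
  Root B: left subtree has 0 nodes { }, right has 1 {F}.
  Root A: left subtree has 6 nodes {P, N, Z, U, D, K}, right has 3 {M, J, R}.
    Root K: left subtree has 5 nodes {P, N, Z, U, D}, right has 0 { }.
      Root Z: left subtree has 2 nodes {P, N}, right has 2 {U, D}.
        Root P: left subtree has 0 nodes { }, right has 1 {N}.
        Root D: left subtree has 1 node {U}, right has 0 { }.
    Root J: left subtree has 1 node {M}, right has 1 {R}.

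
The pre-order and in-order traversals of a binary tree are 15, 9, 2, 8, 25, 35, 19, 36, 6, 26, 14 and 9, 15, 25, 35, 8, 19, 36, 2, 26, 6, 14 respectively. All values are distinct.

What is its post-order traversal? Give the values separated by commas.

9, 35, 25, 36, 19, 8, 26, 14, 6, 2, 15

The first element of pre-order is the root; it splits in-order into left and right subtrees.
Root 15: left subtree has 1 node {9}, right has 9 {25, 35, 8, 19, 36, 2, 26, 6, 14}.
  Root 2: left subtree has 5 nodes {25, 35, 8, 19, 36}, right has 3 {26, 6, 14}.
    Root 8: left subtree has 2 nodes {25, 35}, right has 2 {19, 36}.
      Root 25: left subtree has 0 nodes { }, right has 1 {35}.
      Root 19: left subtree has 0 nodes { }, right has 1 {36}.
    Root 6: left subtree has 1 node {26}, right has 1 {14}.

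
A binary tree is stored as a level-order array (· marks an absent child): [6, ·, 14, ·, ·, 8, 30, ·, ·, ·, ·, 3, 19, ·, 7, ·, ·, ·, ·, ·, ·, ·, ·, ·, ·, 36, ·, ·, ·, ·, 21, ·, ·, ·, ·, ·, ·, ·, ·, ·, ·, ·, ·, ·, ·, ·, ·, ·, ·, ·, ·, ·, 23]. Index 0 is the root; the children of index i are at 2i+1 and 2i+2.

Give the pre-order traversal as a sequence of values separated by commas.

Pre-order visits the node, then its left subtree, then its right subtree.
Visit 6.
At 6: no left child.
At 6: go right to 14.
  Visit 14.
  At 14: go left to 8.
    Visit 8.
    At 8: go left to 3.
      3 is a leaf — visit 3.
    At 8: go right to 19.
      Visit 19.
      At 19: go left to 36.
        Visit 36.
        At 36: no left child.
        At 36: go right to 23.
          23 is a leaf — visit 23.
      At 19: no right child.
  At 14: go right to 30.
    Visit 30.
    At 30: no left child.
    At 30: go right to 7.
      Visit 7.
      At 7: no left child.
      At 7: go right to 21.
        21 is a leaf — visit 21.

6, 14, 8, 3, 19, 36, 23, 30, 7, 21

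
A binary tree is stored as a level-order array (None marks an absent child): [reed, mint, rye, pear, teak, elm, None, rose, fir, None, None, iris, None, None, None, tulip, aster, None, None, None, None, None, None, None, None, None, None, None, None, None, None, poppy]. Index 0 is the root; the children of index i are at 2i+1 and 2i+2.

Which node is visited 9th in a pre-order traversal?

teak

Pre-order visits the node, then its left subtree, then its right subtree.
Visit reed.
At reed: go left to mint.
  Visit mint.
  At mint: go left to pear.
    Visit pear.
    At pear: go left to rose.
      Visit rose.
      At rose: go left to tulip.
        Visit tulip.
        At tulip: go left to poppy.
          poppy is a leaf — visit poppy.
        At tulip: no right child.
      At rose: go right to aster.
        aster is a leaf — visit aster.
    At pear: go right to fir.
      fir is a leaf — visit fir.
  At mint: go right to teak.
    teak is a leaf — visit teak.
At reed: go right to rye.
  Visit rye.
  At rye: go left to elm.
    Visit elm.
    At elm: go left to iris.
      iris is a leaf — visit iris.
    At elm: no right child.
  At rye: no right child.
Full pre-order sequence: reed, mint, pear, rose, tulip, poppy, aster, fir, teak, rye, elm, iris.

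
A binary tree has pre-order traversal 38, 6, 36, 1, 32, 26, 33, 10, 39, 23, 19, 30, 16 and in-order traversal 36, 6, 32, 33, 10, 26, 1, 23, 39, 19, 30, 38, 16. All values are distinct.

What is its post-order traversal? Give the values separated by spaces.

36 10 33 26 32 23 30 19 39 1 6 16 38

The first element of pre-order is the root; it splits in-order into left and right subtrees.
Root 38: left subtree has 11 nodes {36, 6, 32, 33, 10, 26, 1, 23, 39, 19, 30}, right has 1 {16}.
  Root 6: left subtree has 1 node {36}, right has 9 {32, 33, 10, 26, 1, 23, 39, 19, 30}.
    Root 1: left subtree has 4 nodes {32, 33, 10, 26}, right has 4 {23, 39, 19, 30}.
      Root 32: left subtree has 0 nodes { }, right has 3 {33, 10, 26}.
        Root 26: left subtree has 2 nodes {33, 10}, right has 0 { }.
          Root 33: left subtree has 0 nodes { }, right has 1 {10}.
      Root 39: left subtree has 1 node {23}, right has 2 {19, 30}.
        Root 19: left subtree has 0 nodes { }, right has 1 {30}.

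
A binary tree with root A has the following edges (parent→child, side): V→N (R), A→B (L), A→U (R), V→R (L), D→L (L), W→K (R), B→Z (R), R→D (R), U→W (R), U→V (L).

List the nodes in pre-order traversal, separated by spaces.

A B Z U V R D L N W K

Pre-order visits the node, then its left subtree, then its right subtree.
Visit A.
At A: go left to B.
  Visit B.
  At B: no left child.
  At B: go right to Z.
    Z is a leaf — visit Z.
At A: go right to U.
  Visit U.
  At U: go left to V.
    Visit V.
    At V: go left to R.
      Visit R.
      At R: no left child.
      At R: go right to D.
        Visit D.
        At D: go left to L.
          L is a leaf — visit L.
        At D: no right child.
    At V: go right to N.
      N is a leaf — visit N.
  At U: go right to W.
    Visit W.
    At W: no left child.
    At W: go right to K.
      K is a leaf — visit K.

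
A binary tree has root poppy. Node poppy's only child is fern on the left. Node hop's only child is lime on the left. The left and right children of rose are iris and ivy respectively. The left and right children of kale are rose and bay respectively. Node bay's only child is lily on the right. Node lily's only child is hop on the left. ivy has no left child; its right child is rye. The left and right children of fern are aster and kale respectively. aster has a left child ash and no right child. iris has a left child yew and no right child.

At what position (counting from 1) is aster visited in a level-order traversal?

Level-order visits nodes level by level from the root, left to right within each level.
Level 0: poppy
Level 1: fern
Level 2: aster, kale
Level 3: ash, rose, bay
Level 4: iris, ivy, lily
Level 5: yew, rye, hop
Level 6: lime
Full level-order sequence: poppy, fern, aster, kale, ash, rose, bay, iris, ivy, lily, yew, rye, hop, lime.

3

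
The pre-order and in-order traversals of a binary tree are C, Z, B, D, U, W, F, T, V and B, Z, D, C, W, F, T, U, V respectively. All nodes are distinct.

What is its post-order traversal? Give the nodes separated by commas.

B, D, Z, T, F, W, V, U, C

The first element of pre-order is the root; it splits in-order into left and right subtrees.
Root C: left subtree has 3 nodes {B, Z, D}, right has 5 {W, F, T, U, V}.
  Root Z: left subtree has 1 node {B}, right has 1 {D}.
  Root U: left subtree has 3 nodes {W, F, T}, right has 1 {V}.
    Root W: left subtree has 0 nodes { }, right has 2 {F, T}.
      Root F: left subtree has 0 nodes { }, right has 1 {T}.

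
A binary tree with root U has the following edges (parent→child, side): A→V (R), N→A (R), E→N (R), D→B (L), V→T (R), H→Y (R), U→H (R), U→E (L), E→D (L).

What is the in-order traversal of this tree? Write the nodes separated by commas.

In-order visits the left subtree, then the node, then the right subtree.
At U: go left to E.
  At E: go left to D.
    At D: go left to B.
      B is a leaf — visit B.
    Visit D.
    At D: no right child.
  Visit E.
  At E: go right to N.
    At N: no left child.
    Visit N.
    At N: go right to A.
      At A: no left child.
      Visit A.
      At A: go right to V.
        At V: no left child.
        Visit V.
        At V: go right to T.
          T is a leaf — visit T.
Visit U.
At U: go right to H.
  At H: no left child.
  Visit H.
  At H: go right to Y.
    Y is a leaf — visit Y.

B, D, E, N, A, V, T, U, H, Y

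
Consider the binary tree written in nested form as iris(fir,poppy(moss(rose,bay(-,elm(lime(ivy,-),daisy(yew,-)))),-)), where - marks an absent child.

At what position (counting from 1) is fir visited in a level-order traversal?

Level-order visits nodes level by level from the root, left to right within each level.
Level 0: iris
Level 1: fir, poppy
Level 2: moss
Level 3: rose, bay
Level 4: elm
Level 5: lime, daisy
Level 6: ivy, yew
Full level-order sequence: iris, fir, poppy, moss, rose, bay, elm, lime, daisy, ivy, yew.

2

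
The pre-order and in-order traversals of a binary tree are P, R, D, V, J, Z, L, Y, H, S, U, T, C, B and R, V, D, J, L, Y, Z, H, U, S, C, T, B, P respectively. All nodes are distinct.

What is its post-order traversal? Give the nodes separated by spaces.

The first element of pre-order is the root; it splits in-order into left and right subtrees.
Root P: left subtree has 13 nodes {R, V, D, J, L, Y, Z, H, U, S, C, T, B}, right has 0 { }.
  Root R: left subtree has 0 nodes { }, right has 12 {V, D, J, L, Y, Z, H, U, S, C, T, B}.
    Root D: left subtree has 1 node {V}, right has 10 {J, L, Y, Z, H, U, S, C, T, B}.
      Root J: left subtree has 0 nodes { }, right has 9 {L, Y, Z, H, U, S, C, T, B}.
        Root Z: left subtree has 2 nodes {L, Y}, right has 6 {H, U, S, C, T, B}.
          Root L: left subtree has 0 nodes { }, right has 1 {Y}.
          Root H: left subtree has 0 nodes { }, right has 5 {U, S, C, T, B}.
            Root S: left subtree has 1 node {U}, right has 3 {C, T, B}.
              Root T: left subtree has 1 node {C}, right has 1 {B}.

V Y L U C B T S H Z J D R P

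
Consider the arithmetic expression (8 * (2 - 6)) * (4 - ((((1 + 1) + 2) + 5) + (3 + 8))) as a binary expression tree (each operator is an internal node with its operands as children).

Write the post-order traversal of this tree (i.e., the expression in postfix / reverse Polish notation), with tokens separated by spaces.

Post-order on an expression tree gives postfix notation: for each operator, emit left operand, right operand, then the operator.

8 2 6 - * 4 1 1 + 2 + 5 + 3 8 + + - *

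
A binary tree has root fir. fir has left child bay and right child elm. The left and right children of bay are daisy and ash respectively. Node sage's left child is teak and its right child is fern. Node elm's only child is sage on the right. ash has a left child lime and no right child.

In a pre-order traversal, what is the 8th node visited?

Pre-order visits the node, then its left subtree, then its right subtree.
Visit fir.
At fir: go left to bay.
  Visit bay.
  At bay: go left to daisy.
    daisy is a leaf — visit daisy.
  At bay: go right to ash.
    Visit ash.
    At ash: go left to lime.
      lime is a leaf — visit lime.
    At ash: no right child.
At fir: go right to elm.
  Visit elm.
  At elm: no left child.
  At elm: go right to sage.
    Visit sage.
    At sage: go left to teak.
      teak is a leaf — visit teak.
    At sage: go right to fern.
      fern is a leaf — visit fern.
Full pre-order sequence: fir, bay, daisy, ash, lime, elm, sage, teak, fern.

teak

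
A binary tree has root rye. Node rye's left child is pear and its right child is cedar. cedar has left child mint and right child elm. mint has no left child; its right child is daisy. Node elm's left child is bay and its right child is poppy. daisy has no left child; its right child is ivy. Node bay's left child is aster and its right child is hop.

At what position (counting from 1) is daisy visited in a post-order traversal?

Post-order visits the left subtree, then the right subtree, then the node.
At rye: go left to pear.
  pear is a leaf — visit pear.
At rye: go right to cedar.
  At cedar: go left to mint.
    At mint: no left child.
    At mint: go right to daisy.
      At daisy: no left child.
      At daisy: go right to ivy.
        ivy is a leaf — visit ivy.
      Visit daisy.
    Visit mint.
  At cedar: go right to elm.
    At elm: go left to bay.
      At bay: go left to aster.
        aster is a leaf — visit aster.
      At bay: go right to hop.
        hop is a leaf — visit hop.
      Visit bay.
    At elm: go right to poppy.
      poppy is a leaf — visit poppy.
    Visit elm.
  Visit cedar.
Visit rye.
Full post-order sequence: pear, ivy, daisy, mint, aster, hop, bay, poppy, elm, cedar, rye.

3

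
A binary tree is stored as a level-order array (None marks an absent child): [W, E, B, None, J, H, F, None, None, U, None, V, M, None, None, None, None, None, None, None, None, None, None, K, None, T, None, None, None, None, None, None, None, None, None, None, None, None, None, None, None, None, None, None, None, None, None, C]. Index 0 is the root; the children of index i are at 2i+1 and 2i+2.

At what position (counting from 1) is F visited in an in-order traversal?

In-order visits the left subtree, then the node, then the right subtree.
At W: go left to E.
  At E: no left child.
  Visit E.
  At E: go right to J.
    At J: go left to U.
      U is a leaf — visit U.
    Visit J.
    At J: no right child.
Visit W.
At W: go right to B.
  At B: go left to H.
    At H: go left to V.
      At V: go left to K.
        At K: go left to C.
          C is a leaf — visit C.
        Visit K.
        At K: no right child.
      Visit V.
      At V: no right child.
    Visit H.
    At H: go right to M.
      At M: go left to T.
        T is a leaf — visit T.
      Visit M.
      At M: no right child.
  Visit B.
  At B: go right to F.
    F is a leaf — visit F.
Full in-order sequence: E, U, J, W, C, K, V, H, T, M, B, F.

12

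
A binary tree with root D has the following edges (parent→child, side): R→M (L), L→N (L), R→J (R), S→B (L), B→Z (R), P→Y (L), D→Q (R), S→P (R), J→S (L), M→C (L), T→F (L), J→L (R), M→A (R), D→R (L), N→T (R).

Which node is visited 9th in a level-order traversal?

Level-order visits nodes level by level from the root, left to right within each level.
Level 0: D
Level 1: R, Q
Level 2: M, J
Level 3: C, A, S, L
Level 4: B, P, N
Level 5: Z, Y, T
Level 6: F
Full level-order sequence: D, R, Q, M, J, C, A, S, L, B, P, N, Z, Y, T, F.

L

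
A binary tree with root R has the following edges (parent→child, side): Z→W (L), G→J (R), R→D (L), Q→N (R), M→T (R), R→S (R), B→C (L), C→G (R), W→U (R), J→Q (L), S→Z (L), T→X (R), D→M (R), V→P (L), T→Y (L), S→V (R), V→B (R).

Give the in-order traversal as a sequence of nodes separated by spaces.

In-order visits the left subtree, then the node, then the right subtree.
At R: go left to D.
  At D: no left child.
  Visit D.
  At D: go right to M.
    At M: no left child.
    Visit M.
    At M: go right to T.
      At T: go left to Y.
        Y is a leaf — visit Y.
      Visit T.
      At T: go right to X.
        X is a leaf — visit X.
Visit R.
At R: go right to S.
  At S: go left to Z.
    At Z: go left to W.
      At W: no left child.
      Visit W.
      At W: go right to U.
        U is a leaf — visit U.
    Visit Z.
    At Z: no right child.
  Visit S.
  At S: go right to V.
    At V: go left to P.
      P is a leaf — visit P.
    Visit V.
    At V: go right to B.
      At B: go left to C.
        At C: no left child.
        Visit C.
        At C: go right to G.
          At G: no left child.
          Visit G.
          At G: go right to J.
            At J: go left to Q.
              At Q: no left child.
              Visit Q.
              At Q: go right to N.
                N is a leaf — visit N.
            Visit J.
            At J: no right child.
      Visit B.
      At B: no right child.

D M Y T X R W U Z S P V C G Q N J B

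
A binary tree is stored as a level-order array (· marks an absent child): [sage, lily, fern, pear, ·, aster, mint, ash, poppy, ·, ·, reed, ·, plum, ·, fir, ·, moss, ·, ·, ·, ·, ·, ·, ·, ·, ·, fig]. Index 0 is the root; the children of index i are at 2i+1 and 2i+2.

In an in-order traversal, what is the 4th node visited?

In-order visits the left subtree, then the node, then the right subtree.
At sage: go left to lily.
  At lily: go left to pear.
    At pear: go left to ash.
      At ash: go left to fir.
        fir is a leaf — visit fir.
      Visit ash.
      At ash: no right child.
    Visit pear.
    At pear: go right to poppy.
      At poppy: go left to moss.
        moss is a leaf — visit moss.
      Visit poppy.
      At poppy: no right child.
  Visit lily.
  At lily: no right child.
Visit sage.
At sage: go right to fern.
  At fern: go left to aster.
    At aster: go left to reed.
      reed is a leaf — visit reed.
    Visit aster.
    At aster: no right child.
  Visit fern.
  At fern: go right to mint.
    At mint: go left to plum.
      At plum: go left to fig.
        fig is a leaf — visit fig.
      Visit plum.
      At plum: no right child.
    Visit mint.
    At mint: no right child.
Full in-order sequence: fir, ash, pear, moss, poppy, lily, sage, reed, aster, fern, fig, plum, mint.

moss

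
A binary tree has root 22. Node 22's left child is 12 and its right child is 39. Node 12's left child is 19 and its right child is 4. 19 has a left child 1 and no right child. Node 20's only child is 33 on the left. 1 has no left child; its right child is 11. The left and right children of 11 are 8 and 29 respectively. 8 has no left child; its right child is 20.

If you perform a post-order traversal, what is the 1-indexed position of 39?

Post-order visits the left subtree, then the right subtree, then the node.
At 22: go left to 12.
  At 12: go left to 19.
    At 19: go left to 1.
      At 1: no left child.
      At 1: go right to 11.
        At 11: go left to 8.
          At 8: no left child.
          At 8: go right to 20.
            At 20: go left to 33.
              33 is a leaf — visit 33.
            At 20: no right child.
            Visit 20.
          Visit 8.
        At 11: go right to 29.
          29 is a leaf — visit 29.
        Visit 11.
      Visit 1.
    At 19: no right child.
    Visit 19.
  At 12: go right to 4.
    4 is a leaf — visit 4.
  Visit 12.
At 22: go right to 39.
  39 is a leaf — visit 39.
Visit 22.
Full post-order sequence: 33, 20, 8, 29, 11, 1, 19, 4, 12, 39, 22.

10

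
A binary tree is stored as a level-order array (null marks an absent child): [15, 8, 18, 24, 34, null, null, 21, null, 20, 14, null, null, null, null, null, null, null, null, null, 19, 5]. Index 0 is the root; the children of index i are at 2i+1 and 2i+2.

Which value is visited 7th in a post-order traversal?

Post-order visits the left subtree, then the right subtree, then the node.
At 15: go left to 8.
  At 8: go left to 24.
    At 24: go left to 21.
      21 is a leaf — visit 21.
    At 24: no right child.
    Visit 24.
  At 8: go right to 34.
    At 34: go left to 20.
      At 20: no left child.
      At 20: go right to 19.
        19 is a leaf — visit 19.
      Visit 20.
    At 34: go right to 14.
      At 14: go left to 5.
        5 is a leaf — visit 5.
      At 14: no right child.
      Visit 14.
    Visit 34.
  Visit 8.
At 15: go right to 18.
  18 is a leaf — visit 18.
Visit 15.
Full post-order sequence: 21, 24, 19, 20, 5, 14, 34, 8, 18, 15.

34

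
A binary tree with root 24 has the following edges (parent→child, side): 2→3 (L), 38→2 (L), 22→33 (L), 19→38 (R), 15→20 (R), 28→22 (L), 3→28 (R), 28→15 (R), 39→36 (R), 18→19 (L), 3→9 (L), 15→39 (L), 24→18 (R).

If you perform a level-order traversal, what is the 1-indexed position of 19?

Level-order visits nodes level by level from the root, left to right within each level.
Level 0: 24
Level 1: 18
Level 2: 19
Level 3: 38
Level 4: 2
Level 5: 3
Level 6: 9, 28
Level 7: 22, 15
Level 8: 33, 39, 20
Level 9: 36
Full level-order sequence: 24, 18, 19, 38, 2, 3, 9, 28, 22, 15, 33, 39, 20, 36.

3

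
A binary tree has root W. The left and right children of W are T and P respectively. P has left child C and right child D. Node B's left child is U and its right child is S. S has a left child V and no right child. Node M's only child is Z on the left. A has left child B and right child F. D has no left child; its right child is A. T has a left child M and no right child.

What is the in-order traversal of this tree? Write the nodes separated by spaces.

In-order visits the left subtree, then the node, then the right subtree.
At W: go left to T.
  At T: go left to M.
    At M: go left to Z.
      Z is a leaf — visit Z.
    Visit M.
    At M: no right child.
  Visit T.
  At T: no right child.
Visit W.
At W: go right to P.
  At P: go left to C.
    C is a leaf — visit C.
  Visit P.
  At P: go right to D.
    At D: no left child.
    Visit D.
    At D: go right to A.
      At A: go left to B.
        At B: go left to U.
          U is a leaf — visit U.
        Visit B.
        At B: go right to S.
          At S: go left to V.
            V is a leaf — visit V.
          Visit S.
          At S: no right child.
      Visit A.
      At A: go right to F.
        F is a leaf — visit F.

Z M T W C P D U B V S A F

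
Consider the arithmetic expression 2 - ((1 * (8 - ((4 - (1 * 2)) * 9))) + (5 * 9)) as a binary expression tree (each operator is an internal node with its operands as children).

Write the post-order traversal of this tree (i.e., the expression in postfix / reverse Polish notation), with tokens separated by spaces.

Post-order on an expression tree gives postfix notation: for each operator, emit left operand, right operand, then the operator.

2 1 8 4 1 2 * - 9 * - * 5 9 * + -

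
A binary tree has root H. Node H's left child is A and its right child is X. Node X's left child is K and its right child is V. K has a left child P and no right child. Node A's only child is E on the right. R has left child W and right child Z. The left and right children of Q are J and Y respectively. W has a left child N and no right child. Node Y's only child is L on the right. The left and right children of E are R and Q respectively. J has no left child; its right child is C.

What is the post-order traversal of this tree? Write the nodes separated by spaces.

N W Z R C J L Y Q E A P K V X H

Post-order visits the left subtree, then the right subtree, then the node.
At H: go left to A.
  At A: no left child.
  At A: go right to E.
    At E: go left to R.
      At R: go left to W.
        At W: go left to N.
          N is a leaf — visit N.
        At W: no right child.
        Visit W.
      At R: go right to Z.
        Z is a leaf — visit Z.
      Visit R.
    At E: go right to Q.
      At Q: go left to J.
        At J: no left child.
        At J: go right to C.
          C is a leaf — visit C.
        Visit J.
      At Q: go right to Y.
        At Y: no left child.
        At Y: go right to L.
          L is a leaf — visit L.
        Visit Y.
      Visit Q.
    Visit E.
  Visit A.
At H: go right to X.
  At X: go left to K.
    At K: go left to P.
      P is a leaf — visit P.
    At K: no right child.
    Visit K.
  At X: go right to V.
    V is a leaf — visit V.
  Visit X.
Visit H.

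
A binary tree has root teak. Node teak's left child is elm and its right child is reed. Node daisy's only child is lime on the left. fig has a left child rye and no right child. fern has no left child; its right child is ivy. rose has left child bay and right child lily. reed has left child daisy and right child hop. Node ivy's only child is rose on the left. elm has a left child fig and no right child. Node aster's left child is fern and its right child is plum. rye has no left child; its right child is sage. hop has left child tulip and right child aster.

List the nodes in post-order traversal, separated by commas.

sage, rye, fig, elm, lime, daisy, tulip, bay, lily, rose, ivy, fern, plum, aster, hop, reed, teak

Post-order visits the left subtree, then the right subtree, then the node.
At teak: go left to elm.
  At elm: go left to fig.
    At fig: go left to rye.
      At rye: no left child.
      At rye: go right to sage.
        sage is a leaf — visit sage.
      Visit rye.
    At fig: no right child.
    Visit fig.
  At elm: no right child.
  Visit elm.
At teak: go right to reed.
  At reed: go left to daisy.
    At daisy: go left to lime.
      lime is a leaf — visit lime.
    At daisy: no right child.
    Visit daisy.
  At reed: go right to hop.
    At hop: go left to tulip.
      tulip is a leaf — visit tulip.
    At hop: go right to aster.
      At aster: go left to fern.
        At fern: no left child.
        At fern: go right to ivy.
          At ivy: go left to rose.
            At rose: go left to bay.
              bay is a leaf — visit bay.
            At rose: go right to lily.
              lily is a leaf — visit lily.
            Visit rose.
          At ivy: no right child.
          Visit ivy.
        Visit fern.
      At aster: go right to plum.
        plum is a leaf — visit plum.
      Visit aster.
    Visit hop.
  Visit reed.
Visit teak.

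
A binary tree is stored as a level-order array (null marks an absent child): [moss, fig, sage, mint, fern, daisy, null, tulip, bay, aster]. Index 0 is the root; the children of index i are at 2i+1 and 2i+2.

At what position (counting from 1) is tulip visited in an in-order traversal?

1

In-order visits the left subtree, then the node, then the right subtree.
At moss: go left to fig.
  At fig: go left to mint.
    At mint: go left to tulip.
      tulip is a leaf — visit tulip.
    Visit mint.
    At mint: go right to bay.
      bay is a leaf — visit bay.
  Visit fig.
  At fig: go right to fern.
    At fern: go left to aster.
      aster is a leaf — visit aster.
    Visit fern.
    At fern: no right child.
Visit moss.
At moss: go right to sage.
  At sage: go left to daisy.
    daisy is a leaf — visit daisy.
  Visit sage.
  At sage: no right child.
Full in-order sequence: tulip, mint, bay, fig, aster, fern, moss, daisy, sage.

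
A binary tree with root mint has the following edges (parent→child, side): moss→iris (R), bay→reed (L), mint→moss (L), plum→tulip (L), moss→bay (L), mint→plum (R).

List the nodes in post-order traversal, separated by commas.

Post-order visits the left subtree, then the right subtree, then the node.
At mint: go left to moss.
  At moss: go left to bay.
    At bay: go left to reed.
      reed is a leaf — visit reed.
    At bay: no right child.
    Visit bay.
  At moss: go right to iris.
    iris is a leaf — visit iris.
  Visit moss.
At mint: go right to plum.
  At plum: go left to tulip.
    tulip is a leaf — visit tulip.
  At plum: no right child.
  Visit plum.
Visit mint.

reed, bay, iris, moss, tulip, plum, mint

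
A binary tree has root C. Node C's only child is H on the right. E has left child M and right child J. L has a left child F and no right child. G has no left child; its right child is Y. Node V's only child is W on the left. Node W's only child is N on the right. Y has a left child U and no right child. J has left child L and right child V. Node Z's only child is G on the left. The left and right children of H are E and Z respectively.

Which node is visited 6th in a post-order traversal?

Post-order visits the left subtree, then the right subtree, then the node.
At C: no left child.
At C: go right to H.
  At H: go left to E.
    At E: go left to M.
      M is a leaf — visit M.
    At E: go right to J.
      At J: go left to L.
        At L: go left to F.
          F is a leaf — visit F.
        At L: no right child.
        Visit L.
      At J: go right to V.
        At V: go left to W.
          At W: no left child.
          At W: go right to N.
            N is a leaf — visit N.
          Visit W.
        At V: no right child.
        Visit V.
      Visit J.
    Visit E.
  At H: go right to Z.
    At Z: go left to G.
      At G: no left child.
      At G: go right to Y.
        At Y: go left to U.
          U is a leaf — visit U.
        At Y: no right child.
        Visit Y.
      Visit G.
    At Z: no right child.
    Visit Z.
  Visit H.
Visit C.
Full post-order sequence: M, F, L, N, W, V, J, E, U, Y, G, Z, H, C.

V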